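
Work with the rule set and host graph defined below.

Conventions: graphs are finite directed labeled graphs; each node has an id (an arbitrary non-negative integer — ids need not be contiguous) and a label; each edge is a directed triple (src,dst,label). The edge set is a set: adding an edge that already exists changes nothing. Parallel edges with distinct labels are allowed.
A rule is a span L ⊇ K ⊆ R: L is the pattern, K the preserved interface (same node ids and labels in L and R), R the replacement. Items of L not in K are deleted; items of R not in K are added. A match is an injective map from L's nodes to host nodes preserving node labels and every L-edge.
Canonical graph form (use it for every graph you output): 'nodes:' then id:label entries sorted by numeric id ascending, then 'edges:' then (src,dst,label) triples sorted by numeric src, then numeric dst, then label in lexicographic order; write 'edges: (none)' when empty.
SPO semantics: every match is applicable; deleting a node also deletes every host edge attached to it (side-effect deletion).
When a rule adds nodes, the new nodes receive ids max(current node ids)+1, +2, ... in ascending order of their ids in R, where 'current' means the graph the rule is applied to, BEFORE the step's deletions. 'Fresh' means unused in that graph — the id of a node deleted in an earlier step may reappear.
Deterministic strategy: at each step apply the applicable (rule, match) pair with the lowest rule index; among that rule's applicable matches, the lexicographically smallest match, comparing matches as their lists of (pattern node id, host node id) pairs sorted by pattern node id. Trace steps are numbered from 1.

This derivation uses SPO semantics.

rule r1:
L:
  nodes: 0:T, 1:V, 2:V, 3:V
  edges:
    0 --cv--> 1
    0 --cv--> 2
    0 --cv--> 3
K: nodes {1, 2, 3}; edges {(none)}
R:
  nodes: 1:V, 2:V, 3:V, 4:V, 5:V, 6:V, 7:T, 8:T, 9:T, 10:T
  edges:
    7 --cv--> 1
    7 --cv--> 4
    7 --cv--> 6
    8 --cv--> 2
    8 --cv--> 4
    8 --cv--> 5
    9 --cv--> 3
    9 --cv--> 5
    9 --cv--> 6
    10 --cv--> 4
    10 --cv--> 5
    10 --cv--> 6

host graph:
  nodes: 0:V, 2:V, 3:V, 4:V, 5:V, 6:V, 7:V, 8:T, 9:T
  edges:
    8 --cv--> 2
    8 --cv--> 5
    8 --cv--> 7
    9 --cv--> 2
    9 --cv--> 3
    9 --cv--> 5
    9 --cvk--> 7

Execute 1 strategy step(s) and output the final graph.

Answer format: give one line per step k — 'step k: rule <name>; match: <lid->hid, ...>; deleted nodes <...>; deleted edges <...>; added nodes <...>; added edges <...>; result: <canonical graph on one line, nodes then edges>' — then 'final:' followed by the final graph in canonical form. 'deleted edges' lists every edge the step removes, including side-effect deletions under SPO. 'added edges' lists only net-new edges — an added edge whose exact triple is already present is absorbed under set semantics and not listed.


step 1: rule r1; match: 0->8, 1->2, 2->5, 3->7; deleted nodes 8; deleted edges (8,2,cv); (8,5,cv); (8,7,cv); added nodes 10, 11, 12, 13, 14, 15, 16; added edges (13,2,cv); (13,10,cv); (13,12,cv); (14,5,cv); (14,10,cv); (14,11,cv); (15,7,cv); (15,11,cv); (15,12,cv); (16,10,cv); (16,11,cv); (16,12,cv); result: nodes: 0:V, 2:V, 3:V, 4:V, 5:V, 6:V, 7:V, 9:T, 10:V, 11:V, 12:V, 13:T, 14:T, 15:T, 16:T edges: (9,2,cv); (9,3,cv); (9,5,cv); (9,7,cvk); (13,2,cv); (13,10,cv); (13,12,cv); (14,5,cv); (14,10,cv); (14,11,cv); (15,7,cv); (15,11,cv); (15,12,cv); (16,10,cv); (16,11,cv); (16,12,cv)
final:
nodes: 0:V, 2:V, 3:V, 4:V, 5:V, 6:V, 7:V, 9:T, 10:V, 11:V, 12:V, 13:T, 14:T, 15:T, 16:T
edges: (9,2,cv); (9,3,cv); (9,5,cv); (9,7,cvk); (13,2,cv); (13,10,cv); (13,12,cv); (14,5,cv); (14,10,cv); (14,11,cv); (15,7,cv); (15,11,cv); (15,12,cv); (16,10,cv); (16,11,cv); (16,12,cv)


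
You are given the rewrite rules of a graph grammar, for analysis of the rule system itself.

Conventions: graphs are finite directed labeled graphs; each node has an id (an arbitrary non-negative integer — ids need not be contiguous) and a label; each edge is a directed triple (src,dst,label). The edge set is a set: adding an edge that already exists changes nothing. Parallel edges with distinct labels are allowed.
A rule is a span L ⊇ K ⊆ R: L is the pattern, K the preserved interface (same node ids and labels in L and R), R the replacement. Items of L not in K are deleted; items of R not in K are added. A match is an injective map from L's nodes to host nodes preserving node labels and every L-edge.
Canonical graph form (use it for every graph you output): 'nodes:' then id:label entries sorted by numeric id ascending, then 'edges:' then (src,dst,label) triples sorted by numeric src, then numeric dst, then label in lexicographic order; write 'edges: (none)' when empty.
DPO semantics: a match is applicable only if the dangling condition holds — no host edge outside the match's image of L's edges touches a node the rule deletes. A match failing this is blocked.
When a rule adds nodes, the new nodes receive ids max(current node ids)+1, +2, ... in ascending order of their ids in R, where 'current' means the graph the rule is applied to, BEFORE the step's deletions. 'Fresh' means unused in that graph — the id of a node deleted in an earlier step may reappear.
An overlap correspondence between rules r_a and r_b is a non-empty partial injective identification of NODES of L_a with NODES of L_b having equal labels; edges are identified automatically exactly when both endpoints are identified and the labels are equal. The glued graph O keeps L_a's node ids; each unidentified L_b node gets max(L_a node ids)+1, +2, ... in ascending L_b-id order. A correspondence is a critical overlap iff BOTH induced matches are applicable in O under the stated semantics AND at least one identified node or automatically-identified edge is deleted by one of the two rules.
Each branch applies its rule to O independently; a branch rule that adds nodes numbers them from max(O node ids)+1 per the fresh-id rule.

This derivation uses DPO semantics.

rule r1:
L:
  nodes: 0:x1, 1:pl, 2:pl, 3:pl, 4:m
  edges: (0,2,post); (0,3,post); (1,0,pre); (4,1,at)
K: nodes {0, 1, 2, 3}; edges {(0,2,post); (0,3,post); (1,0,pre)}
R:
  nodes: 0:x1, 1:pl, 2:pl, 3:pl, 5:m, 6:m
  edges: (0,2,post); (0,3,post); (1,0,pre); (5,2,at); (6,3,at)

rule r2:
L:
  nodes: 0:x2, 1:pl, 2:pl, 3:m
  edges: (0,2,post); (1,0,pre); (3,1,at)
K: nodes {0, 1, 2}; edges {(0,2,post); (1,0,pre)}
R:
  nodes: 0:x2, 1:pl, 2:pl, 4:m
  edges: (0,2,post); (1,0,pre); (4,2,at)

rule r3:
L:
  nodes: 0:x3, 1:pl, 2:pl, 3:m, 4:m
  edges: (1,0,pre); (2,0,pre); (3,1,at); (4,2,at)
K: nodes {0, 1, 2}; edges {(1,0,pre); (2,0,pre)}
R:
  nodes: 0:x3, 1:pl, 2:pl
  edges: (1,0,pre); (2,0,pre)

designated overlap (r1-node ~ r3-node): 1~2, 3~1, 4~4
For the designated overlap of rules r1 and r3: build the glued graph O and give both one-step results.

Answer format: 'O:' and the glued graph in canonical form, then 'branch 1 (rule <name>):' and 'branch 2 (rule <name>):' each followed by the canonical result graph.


O:
nodes: 0:x1, 1:pl, 2:pl, 3:pl, 4:m, 5:x3, 6:m
edges: (0,2,post); (0,3,post); (1,0,pre); (1,5,pre); (3,5,pre); (4,1,at); (6,3,at)
branch 1 (rule r1):
nodes: 0:x1, 1:pl, 2:pl, 3:pl, 5:x3, 6:m, 7:m, 8:m
edges: (0,2,post); (0,3,post); (1,0,pre); (1,5,pre); (3,5,pre); (6,3,at); (7,2,at); (8,3,at)
branch 2 (rule r3):
nodes: 0:x1, 1:pl, 2:pl, 3:pl, 5:x3
edges: (0,2,post); (0,3,post); (1,0,pre); (1,5,pre); (3,5,pre)


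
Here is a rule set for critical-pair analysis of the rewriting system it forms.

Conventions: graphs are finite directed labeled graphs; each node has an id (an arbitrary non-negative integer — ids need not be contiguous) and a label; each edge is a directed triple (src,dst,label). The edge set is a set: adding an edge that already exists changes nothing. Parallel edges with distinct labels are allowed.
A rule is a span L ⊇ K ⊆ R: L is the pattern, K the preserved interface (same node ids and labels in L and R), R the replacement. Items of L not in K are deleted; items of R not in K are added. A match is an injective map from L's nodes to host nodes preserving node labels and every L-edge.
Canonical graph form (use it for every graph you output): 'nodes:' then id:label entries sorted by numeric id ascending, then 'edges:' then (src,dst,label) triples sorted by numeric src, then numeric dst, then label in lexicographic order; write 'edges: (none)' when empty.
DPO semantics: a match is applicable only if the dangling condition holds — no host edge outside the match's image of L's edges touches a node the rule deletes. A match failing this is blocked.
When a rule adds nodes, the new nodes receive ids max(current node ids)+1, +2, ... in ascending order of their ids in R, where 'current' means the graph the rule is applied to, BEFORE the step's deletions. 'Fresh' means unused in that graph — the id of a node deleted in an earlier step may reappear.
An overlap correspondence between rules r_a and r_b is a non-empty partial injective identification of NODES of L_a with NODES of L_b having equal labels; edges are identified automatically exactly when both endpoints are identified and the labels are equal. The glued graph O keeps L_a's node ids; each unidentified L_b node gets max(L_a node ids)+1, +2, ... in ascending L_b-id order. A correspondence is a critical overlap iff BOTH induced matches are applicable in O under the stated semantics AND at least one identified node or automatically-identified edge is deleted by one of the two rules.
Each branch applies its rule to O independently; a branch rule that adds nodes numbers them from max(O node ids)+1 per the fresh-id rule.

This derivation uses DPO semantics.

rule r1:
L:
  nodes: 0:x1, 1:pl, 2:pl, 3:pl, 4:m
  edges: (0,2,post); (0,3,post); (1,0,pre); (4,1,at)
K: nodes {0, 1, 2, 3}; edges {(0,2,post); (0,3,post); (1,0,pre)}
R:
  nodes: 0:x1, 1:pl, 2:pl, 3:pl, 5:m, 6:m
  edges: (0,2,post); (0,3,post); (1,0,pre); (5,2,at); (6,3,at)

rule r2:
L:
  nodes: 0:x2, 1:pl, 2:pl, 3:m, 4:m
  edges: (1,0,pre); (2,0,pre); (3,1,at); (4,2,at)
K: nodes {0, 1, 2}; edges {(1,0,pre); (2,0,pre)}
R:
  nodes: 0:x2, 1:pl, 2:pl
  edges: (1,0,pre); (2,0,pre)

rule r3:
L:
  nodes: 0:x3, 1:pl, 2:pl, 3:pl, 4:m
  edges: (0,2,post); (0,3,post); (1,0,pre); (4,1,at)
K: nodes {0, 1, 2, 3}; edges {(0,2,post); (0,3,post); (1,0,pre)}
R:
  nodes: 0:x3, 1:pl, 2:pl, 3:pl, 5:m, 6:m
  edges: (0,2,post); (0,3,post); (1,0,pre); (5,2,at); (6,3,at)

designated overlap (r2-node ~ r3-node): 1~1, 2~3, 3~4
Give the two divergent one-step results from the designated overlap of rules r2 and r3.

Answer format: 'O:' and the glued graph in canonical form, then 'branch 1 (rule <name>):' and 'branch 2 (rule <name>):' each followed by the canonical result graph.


O:
nodes: 0:x2, 1:pl, 2:pl, 3:m, 4:m, 5:x3, 6:pl
edges: (1,0,pre); (1,5,pre); (2,0,pre); (3,1,at); (4,2,at); (5,2,post); (5,6,post)
branch 1 (rule r2):
nodes: 0:x2, 1:pl, 2:pl, 5:x3, 6:pl
edges: (1,0,pre); (1,5,pre); (2,0,pre); (5,2,post); (5,6,post)
branch 2 (rule r3):
nodes: 0:x2, 1:pl, 2:pl, 4:m, 5:x3, 6:pl, 7:m, 8:m
edges: (1,0,pre); (1,5,pre); (2,0,pre); (4,2,at); (5,2,post); (5,6,post); (7,6,at); (8,2,at)


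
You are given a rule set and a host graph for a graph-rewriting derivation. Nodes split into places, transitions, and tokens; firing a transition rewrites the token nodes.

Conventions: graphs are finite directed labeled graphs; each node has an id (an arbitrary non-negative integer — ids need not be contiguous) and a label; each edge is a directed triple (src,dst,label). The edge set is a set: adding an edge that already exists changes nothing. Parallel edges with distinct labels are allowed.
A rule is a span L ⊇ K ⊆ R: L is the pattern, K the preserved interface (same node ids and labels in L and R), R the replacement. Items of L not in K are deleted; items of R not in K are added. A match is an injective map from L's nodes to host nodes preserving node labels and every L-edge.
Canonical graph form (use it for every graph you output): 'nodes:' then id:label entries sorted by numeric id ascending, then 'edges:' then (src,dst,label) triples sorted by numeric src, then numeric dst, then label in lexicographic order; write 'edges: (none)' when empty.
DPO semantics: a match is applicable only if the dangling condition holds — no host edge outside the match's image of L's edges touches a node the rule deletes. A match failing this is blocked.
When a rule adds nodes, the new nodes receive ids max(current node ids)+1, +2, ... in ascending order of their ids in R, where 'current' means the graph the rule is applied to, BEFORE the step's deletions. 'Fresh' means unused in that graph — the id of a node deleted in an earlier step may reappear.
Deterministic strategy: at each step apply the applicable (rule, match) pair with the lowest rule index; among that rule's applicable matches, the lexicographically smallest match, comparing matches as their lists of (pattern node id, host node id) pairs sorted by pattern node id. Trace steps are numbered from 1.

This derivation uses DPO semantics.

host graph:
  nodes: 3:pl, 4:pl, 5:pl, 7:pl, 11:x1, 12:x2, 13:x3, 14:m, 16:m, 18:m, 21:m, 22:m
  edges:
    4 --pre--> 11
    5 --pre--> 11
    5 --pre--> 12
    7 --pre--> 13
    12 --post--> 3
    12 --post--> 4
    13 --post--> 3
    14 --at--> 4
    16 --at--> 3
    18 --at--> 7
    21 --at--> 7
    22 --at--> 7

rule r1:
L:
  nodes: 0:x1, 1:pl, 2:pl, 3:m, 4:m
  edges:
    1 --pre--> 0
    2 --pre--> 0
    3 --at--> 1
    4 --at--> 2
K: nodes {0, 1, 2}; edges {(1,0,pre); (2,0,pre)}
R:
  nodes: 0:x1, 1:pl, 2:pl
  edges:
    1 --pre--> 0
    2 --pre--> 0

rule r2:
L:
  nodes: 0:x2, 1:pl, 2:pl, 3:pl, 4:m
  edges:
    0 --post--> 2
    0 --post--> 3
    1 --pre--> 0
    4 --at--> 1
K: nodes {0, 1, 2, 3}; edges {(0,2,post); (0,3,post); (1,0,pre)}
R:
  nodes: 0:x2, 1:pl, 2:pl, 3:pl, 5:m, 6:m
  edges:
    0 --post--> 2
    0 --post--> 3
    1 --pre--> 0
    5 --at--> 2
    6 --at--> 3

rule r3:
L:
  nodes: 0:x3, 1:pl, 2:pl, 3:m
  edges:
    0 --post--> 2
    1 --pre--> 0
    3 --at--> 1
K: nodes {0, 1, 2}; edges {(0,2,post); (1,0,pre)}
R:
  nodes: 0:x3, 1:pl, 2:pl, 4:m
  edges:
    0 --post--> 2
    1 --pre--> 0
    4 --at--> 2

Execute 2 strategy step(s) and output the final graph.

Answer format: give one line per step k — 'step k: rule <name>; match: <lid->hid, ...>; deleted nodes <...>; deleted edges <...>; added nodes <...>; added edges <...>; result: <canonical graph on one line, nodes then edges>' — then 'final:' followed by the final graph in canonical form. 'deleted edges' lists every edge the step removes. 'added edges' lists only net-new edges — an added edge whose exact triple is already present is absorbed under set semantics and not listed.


step 1: rule r3; match: 0->13, 1->7, 2->3, 3->18; deleted nodes 18; deleted edges (18,7,at); added nodes 23; added edges (23,3,at); result: nodes: 3:pl, 4:pl, 5:pl, 7:pl, 11:x1, 12:x2, 13:x3, 14:m, 16:m, 21:m, 22:m, 23:m edges: (4,11,pre); (5,11,pre); (5,12,pre); (7,13,pre); (12,3,post); (12,4,post); (13,3,post); (14,4,at); (16,3,at); (21,7,at); (22,7,at); (23,3,at)
step 2: rule r3; match: 0->13, 1->7, 2->3, 3->21; deleted nodes 21; deleted edges (21,7,at); added nodes 24; added edges (24,3,at); result: nodes: 3:pl, 4:pl, 5:pl, 7:pl, 11:x1, 12:x2, 13:x3, 14:m, 16:m, 22:m, 23:m, 24:m edges: (4,11,pre); (5,11,pre); (5,12,pre); (7,13,pre); (12,3,post); (12,4,post); (13,3,post); (14,4,at); (16,3,at); (22,7,at); (23,3,at); (24,3,at)
final:
nodes: 3:pl, 4:pl, 5:pl, 7:pl, 11:x1, 12:x2, 13:x3, 14:m, 16:m, 22:m, 23:m, 24:m
edges: (4,11,pre); (5,11,pre); (5,12,pre); (7,13,pre); (12,3,post); (12,4,post); (13,3,post); (14,4,at); (16,3,at); (22,7,at); (23,3,at); (24,3,at)


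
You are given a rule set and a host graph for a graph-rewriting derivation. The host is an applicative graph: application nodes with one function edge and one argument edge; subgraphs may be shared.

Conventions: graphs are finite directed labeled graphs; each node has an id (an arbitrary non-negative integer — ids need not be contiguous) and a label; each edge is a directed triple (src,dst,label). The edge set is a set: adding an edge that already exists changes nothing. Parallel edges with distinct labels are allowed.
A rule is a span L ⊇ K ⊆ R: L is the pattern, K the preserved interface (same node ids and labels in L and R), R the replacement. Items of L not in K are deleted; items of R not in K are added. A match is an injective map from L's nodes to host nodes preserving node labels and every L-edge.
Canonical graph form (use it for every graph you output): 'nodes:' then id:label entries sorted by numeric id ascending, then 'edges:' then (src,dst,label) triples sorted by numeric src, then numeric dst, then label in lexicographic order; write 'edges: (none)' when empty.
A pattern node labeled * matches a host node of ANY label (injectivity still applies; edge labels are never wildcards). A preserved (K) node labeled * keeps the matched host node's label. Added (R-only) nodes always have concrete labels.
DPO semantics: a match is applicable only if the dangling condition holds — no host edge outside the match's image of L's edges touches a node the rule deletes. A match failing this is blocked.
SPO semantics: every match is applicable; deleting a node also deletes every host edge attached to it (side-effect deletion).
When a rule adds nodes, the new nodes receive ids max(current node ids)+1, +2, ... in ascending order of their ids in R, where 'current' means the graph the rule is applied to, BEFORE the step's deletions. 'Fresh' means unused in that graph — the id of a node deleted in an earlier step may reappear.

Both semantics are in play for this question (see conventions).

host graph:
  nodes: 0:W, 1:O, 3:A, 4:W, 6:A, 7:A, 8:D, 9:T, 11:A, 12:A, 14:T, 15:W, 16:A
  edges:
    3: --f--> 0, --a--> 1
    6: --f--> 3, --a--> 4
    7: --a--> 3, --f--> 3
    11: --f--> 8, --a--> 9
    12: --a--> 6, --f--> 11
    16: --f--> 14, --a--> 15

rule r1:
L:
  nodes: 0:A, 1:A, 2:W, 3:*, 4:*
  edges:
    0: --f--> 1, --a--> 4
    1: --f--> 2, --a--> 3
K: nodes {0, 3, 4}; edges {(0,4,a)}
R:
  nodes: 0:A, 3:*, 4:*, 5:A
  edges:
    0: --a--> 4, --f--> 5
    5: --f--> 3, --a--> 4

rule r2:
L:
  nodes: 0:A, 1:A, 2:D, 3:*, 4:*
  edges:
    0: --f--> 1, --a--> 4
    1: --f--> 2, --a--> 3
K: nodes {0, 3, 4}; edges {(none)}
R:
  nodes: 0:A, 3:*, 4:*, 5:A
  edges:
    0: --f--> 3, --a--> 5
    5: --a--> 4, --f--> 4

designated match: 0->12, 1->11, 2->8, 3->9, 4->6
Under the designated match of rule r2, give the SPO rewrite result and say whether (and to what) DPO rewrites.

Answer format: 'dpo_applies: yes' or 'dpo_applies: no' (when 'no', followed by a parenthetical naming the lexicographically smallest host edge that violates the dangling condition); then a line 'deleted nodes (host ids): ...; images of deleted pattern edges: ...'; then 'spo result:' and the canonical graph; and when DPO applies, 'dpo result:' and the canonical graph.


dpo_applies: yes
deleted nodes (host ids): 8, 11; images of deleted pattern edges: (11,8,f); (11,9,a); (12,6,a); (12,11,f)
spo result:
nodes: 0:W, 1:O, 3:A, 4:W, 6:A, 7:A, 9:T, 12:A, 14:T, 15:W, 16:A, 17:A
edges: (3,0,f); (3,1,a); (6,3,f); (6,4,a); (7,3,a); (7,3,f); (12,9,f); (12,17,a); (16,14,f); (16,15,a); (17,6,a); (17,6,f)
dpo result:
nodes: 0:W, 1:O, 3:A, 4:W, 6:A, 7:A, 9:T, 12:A, 14:T, 15:W, 16:A, 17:A
edges: (3,0,f); (3,1,a); (6,3,f); (6,4,a); (7,3,a); (7,3,f); (12,9,f); (12,17,a); (16,14,f); (16,15,a); (17,6,a); (17,6,f)


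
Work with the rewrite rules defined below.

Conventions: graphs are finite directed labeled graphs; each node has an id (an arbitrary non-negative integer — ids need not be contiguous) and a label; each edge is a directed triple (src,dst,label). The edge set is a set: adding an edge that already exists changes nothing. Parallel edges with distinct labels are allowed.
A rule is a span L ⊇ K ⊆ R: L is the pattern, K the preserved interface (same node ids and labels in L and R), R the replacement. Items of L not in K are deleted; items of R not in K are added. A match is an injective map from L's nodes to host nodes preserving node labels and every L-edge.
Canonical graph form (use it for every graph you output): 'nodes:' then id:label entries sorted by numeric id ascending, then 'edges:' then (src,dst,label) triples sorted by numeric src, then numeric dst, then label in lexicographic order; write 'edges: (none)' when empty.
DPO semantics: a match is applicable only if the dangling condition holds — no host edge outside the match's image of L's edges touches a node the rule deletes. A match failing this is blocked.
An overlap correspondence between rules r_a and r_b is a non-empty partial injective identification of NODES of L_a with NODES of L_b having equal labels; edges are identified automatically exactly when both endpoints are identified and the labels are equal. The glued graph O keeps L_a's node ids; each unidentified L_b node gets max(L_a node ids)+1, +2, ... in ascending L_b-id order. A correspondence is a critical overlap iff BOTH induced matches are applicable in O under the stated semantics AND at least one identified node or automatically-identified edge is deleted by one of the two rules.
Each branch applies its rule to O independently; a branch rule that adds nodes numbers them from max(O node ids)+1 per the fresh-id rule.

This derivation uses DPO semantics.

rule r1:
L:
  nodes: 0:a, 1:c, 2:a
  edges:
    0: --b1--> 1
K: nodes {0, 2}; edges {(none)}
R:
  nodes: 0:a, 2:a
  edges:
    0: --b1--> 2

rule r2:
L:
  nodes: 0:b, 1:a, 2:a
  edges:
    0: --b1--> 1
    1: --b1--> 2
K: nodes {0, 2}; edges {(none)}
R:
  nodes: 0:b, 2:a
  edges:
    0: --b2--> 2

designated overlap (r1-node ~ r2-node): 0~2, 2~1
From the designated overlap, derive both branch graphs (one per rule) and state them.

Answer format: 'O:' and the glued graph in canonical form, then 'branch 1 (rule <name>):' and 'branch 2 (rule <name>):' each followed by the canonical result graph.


O:
nodes: 0:a, 1:c, 2:a, 3:b
edges: (0,1,b1); (2,0,b1); (3,2,b1)
branch 1 (rule r1):
nodes: 0:a, 2:a, 3:b
edges: (0,2,b1); (2,0,b1); (3,2,b1)
branch 2 (rule r2):
nodes: 0:a, 1:c, 3:b
edges: (0,1,b1); (3,0,b2)


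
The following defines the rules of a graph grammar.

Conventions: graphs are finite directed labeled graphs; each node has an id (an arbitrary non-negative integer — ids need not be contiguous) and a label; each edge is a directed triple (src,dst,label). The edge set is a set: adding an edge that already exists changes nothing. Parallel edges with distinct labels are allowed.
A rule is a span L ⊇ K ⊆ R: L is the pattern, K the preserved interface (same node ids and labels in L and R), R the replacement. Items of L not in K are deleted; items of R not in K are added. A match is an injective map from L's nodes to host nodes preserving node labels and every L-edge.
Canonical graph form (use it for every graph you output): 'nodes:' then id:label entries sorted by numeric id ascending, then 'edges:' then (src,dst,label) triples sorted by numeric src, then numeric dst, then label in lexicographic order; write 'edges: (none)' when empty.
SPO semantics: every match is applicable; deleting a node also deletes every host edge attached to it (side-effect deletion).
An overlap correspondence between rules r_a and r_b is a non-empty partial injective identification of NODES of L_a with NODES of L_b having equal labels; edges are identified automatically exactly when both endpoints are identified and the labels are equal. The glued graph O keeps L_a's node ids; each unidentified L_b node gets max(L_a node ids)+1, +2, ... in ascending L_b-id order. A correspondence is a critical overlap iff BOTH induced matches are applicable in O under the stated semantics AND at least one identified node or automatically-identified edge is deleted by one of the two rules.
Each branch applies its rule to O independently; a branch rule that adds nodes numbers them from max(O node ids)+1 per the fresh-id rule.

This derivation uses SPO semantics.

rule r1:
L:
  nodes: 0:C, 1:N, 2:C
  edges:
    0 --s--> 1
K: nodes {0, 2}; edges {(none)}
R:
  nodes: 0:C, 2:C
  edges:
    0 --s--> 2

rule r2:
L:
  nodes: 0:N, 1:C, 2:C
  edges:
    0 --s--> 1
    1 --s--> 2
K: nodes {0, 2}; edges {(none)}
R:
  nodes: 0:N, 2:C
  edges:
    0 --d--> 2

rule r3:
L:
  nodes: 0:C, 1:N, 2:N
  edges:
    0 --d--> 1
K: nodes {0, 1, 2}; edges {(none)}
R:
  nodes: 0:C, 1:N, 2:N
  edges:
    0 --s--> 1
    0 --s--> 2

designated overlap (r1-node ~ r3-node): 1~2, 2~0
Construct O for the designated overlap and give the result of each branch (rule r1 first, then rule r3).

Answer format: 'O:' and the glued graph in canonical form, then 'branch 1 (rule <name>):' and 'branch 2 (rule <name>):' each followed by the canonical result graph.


O:
nodes: 0:C, 1:N, 2:C, 3:N
edges: (0,1,s); (2,3,d)
branch 1 (rule r1):
nodes: 0:C, 2:C, 3:N
edges: (0,2,s); (2,3,d)
branch 2 (rule r3):
nodes: 0:C, 1:N, 2:C, 3:N
edges: (0,1,s); (2,1,s); (2,3,s)


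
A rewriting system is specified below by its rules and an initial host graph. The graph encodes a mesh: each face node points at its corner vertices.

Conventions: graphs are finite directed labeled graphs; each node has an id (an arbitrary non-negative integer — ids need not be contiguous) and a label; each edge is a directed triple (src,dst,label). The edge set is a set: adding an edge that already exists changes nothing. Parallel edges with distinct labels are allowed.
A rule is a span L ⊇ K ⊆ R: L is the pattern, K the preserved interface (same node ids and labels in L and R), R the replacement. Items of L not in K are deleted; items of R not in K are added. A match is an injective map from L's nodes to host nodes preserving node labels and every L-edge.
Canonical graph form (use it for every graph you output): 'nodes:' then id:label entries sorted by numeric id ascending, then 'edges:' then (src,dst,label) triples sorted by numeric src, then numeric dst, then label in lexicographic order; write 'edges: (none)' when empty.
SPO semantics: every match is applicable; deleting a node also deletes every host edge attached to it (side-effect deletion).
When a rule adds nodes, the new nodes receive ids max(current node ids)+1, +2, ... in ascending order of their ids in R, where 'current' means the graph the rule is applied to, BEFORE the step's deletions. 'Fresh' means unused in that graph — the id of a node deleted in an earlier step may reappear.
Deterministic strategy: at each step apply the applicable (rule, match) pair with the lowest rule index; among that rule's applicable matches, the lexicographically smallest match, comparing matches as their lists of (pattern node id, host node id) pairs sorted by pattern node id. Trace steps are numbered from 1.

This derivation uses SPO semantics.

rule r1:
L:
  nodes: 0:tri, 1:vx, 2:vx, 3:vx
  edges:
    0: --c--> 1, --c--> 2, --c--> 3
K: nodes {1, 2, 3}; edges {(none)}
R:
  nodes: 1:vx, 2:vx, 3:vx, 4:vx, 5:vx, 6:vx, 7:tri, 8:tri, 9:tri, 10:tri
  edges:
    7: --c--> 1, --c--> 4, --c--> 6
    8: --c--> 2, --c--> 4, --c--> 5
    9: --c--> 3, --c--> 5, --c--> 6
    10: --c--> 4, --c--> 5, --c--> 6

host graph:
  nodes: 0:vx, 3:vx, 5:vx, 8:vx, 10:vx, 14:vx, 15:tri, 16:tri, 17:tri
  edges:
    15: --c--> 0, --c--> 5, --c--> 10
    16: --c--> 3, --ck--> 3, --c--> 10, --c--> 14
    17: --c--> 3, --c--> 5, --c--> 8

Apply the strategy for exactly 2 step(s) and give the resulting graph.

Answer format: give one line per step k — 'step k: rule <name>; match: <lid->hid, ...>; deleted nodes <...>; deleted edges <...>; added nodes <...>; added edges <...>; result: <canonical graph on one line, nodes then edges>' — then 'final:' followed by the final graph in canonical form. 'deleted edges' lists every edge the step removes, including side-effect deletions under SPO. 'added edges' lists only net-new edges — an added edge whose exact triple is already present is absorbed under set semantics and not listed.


step 1: rule r1; match: 0->15, 1->0, 2->5, 3->10; deleted nodes 15; deleted edges (15,0,c); (15,5,c); (15,10,c); added nodes 18, 19, 20, 21, 22, 23, 24; added edges (21,0,c); (21,18,c); (21,20,c); (22,5,c); (22,18,c); (22,19,c); (23,10,c); (23,19,c); (23,20,c); (24,18,c); (24,19,c); (24,20,c); result: nodes: 0:vx, 3:vx, 5:vx, 8:vx, 10:vx, 14:vx, 16:tri, 17:tri, 18:vx, 19:vx, 20:vx, 21:tri, 22:tri, 23:tri, 24:tri edges: (16,3,c); (16,3,ck); (16,10,c); (16,14,c); (17,3,c); (17,5,c); (17,8,c); (21,0,c); (21,18,c); (21,20,c); (22,5,c); (22,18,c); (22,19,c); (23,10,c); (23,19,c); (23,20,c); (24,18,c); (24,19,c); (24,20,c)
step 2: rule r1; match: 0->16, 1->3, 2->10, 3->14; deleted nodes 16; deleted edges (16,3,c); (16,3,ck); (16,10,c); (16,14,c); added nodes 25, 26, 27, 28, 29, 30, 31; added edges (28,3,c); (28,25,c); (28,27,c); (29,10,c); (29,25,c); (29,26,c); (30,14,c); (30,26,c); (30,27,c); (31,25,c); (31,26,c); (31,27,c); result: nodes: 0:vx, 3:vx, 5:vx, 8:vx, 10:vx, 14:vx, 17:tri, 18:vx, 19:vx, 20:vx, 21:tri, 22:tri, 23:tri, 24:tri, 25:vx, 26:vx, 27:vx, 28:tri, 29:tri, 30:tri, 31:tri edges: (17,3,c); (17,5,c); (17,8,c); (21,0,c); (21,18,c); (21,20,c); (22,5,c); (22,18,c); (22,19,c); (23,10,c); (23,19,c); (23,20,c); (24,18,c); (24,19,c); (24,20,c); (28,3,c); (28,25,c); (28,27,c); (29,10,c); (29,25,c); (29,26,c); (30,14,c); (30,26,c); (30,27,c); (31,25,c); (31,26,c); (31,27,c)
final:
nodes: 0:vx, 3:vx, 5:vx, 8:vx, 10:vx, 14:vx, 17:tri, 18:vx, 19:vx, 20:vx, 21:tri, 22:tri, 23:tri, 24:tri, 25:vx, 26:vx, 27:vx, 28:tri, 29:tri, 30:tri, 31:tri
edges: (17,3,c); (17,5,c); (17,8,c); (21,0,c); (21,18,c); (21,20,c); (22,5,c); (22,18,c); (22,19,c); (23,10,c); (23,19,c); (23,20,c); (24,18,c); (24,19,c); (24,20,c); (28,3,c); (28,25,c); (28,27,c); (29,10,c); (29,25,c); (29,26,c); (30,14,c); (30,26,c); (30,27,c); (31,25,c); (31,26,c); (31,27,c)


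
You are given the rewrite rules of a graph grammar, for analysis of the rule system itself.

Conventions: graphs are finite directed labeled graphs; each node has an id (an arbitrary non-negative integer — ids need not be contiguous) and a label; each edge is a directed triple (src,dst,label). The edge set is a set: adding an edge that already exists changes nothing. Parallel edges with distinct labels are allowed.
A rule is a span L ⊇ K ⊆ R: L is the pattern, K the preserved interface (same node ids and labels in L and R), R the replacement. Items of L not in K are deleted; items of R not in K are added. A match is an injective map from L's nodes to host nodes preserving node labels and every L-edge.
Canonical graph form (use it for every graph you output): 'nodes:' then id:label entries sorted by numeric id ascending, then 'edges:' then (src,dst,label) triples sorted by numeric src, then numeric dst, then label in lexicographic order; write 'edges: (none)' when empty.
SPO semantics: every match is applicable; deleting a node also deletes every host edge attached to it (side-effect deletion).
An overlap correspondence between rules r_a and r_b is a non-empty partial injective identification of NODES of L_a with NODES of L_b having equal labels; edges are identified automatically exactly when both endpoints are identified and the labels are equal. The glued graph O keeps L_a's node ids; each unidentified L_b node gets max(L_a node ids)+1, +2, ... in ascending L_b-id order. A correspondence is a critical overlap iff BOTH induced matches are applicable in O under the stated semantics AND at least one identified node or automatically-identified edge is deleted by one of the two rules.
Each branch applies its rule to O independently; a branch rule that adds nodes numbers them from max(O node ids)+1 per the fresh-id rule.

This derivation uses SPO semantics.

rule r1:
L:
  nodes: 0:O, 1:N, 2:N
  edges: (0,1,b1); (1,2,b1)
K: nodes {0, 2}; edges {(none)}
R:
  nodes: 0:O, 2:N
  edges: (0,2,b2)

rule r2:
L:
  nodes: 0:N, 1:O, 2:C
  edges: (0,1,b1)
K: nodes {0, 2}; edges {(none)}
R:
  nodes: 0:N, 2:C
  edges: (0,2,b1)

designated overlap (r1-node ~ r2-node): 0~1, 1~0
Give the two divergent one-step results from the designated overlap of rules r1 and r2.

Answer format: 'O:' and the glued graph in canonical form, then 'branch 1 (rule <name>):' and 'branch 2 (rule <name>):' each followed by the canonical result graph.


O:
nodes: 0:O, 1:N, 2:N, 3:C
edges: (0,1,b1); (1,0,b1); (1,2,b1)
branch 1 (rule r1):
nodes: 0:O, 2:N, 3:C
edges: (0,2,b2)
branch 2 (rule r2):
nodes: 1:N, 2:N, 3:C
edges: (1,2,b1); (1,3,b1)


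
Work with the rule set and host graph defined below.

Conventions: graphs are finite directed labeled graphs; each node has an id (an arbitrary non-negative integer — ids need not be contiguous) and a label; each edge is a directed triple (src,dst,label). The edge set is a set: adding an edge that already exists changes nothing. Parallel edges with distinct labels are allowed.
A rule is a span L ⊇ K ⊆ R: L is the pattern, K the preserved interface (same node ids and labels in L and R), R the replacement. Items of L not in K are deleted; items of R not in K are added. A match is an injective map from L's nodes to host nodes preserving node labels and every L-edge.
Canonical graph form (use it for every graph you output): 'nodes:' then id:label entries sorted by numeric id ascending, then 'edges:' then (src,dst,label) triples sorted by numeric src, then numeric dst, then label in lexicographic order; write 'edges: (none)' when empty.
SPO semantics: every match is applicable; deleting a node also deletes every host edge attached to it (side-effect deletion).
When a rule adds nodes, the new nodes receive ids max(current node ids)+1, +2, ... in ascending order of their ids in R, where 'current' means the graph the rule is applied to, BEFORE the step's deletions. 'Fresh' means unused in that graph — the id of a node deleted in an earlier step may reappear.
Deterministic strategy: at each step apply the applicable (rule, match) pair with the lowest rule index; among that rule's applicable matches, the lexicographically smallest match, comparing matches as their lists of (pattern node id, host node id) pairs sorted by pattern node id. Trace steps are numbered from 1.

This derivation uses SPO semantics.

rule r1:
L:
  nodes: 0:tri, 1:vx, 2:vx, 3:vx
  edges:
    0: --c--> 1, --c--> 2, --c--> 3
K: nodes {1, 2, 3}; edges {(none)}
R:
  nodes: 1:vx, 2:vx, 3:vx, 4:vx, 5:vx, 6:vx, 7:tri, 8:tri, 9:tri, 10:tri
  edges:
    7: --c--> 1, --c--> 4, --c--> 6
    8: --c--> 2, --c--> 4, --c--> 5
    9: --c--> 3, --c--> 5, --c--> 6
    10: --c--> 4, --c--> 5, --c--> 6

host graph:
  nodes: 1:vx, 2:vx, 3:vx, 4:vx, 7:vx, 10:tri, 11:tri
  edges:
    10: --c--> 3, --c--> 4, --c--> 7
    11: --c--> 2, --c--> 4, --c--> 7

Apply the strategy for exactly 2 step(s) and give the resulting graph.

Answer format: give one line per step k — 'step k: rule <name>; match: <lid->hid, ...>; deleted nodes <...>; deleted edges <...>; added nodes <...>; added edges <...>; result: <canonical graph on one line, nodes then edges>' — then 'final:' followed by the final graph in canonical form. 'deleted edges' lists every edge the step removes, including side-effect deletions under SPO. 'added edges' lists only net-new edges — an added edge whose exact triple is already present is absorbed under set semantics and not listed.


step 1: rule r1; match: 0->10, 1->3, 2->4, 3->7; deleted nodes 10; deleted edges (10,3,c); (10,4,c); (10,7,c); added nodes 12, 13, 14, 15, 16, 17, 18; added edges (15,3,c); (15,12,c); (15,14,c); (16,4,c); (16,12,c); (16,13,c); (17,7,c); (17,13,c); (17,14,c); (18,12,c); (18,13,c); (18,14,c); result: nodes: 1:vx, 2:vx, 3:vx, 4:vx, 7:vx, 11:tri, 12:vx, 13:vx, 14:vx, 15:tri, 16:tri, 17:tri, 18:tri edges: (11,2,c); (11,4,c); (11,7,c); (15,3,c); (15,12,c); (15,14,c); (16,4,c); (16,12,c); (16,13,c); (17,7,c); (17,13,c); (17,14,c); (18,12,c); (18,13,c); (18,14,c)
step 2: rule r1; match: 0->11, 1->2, 2->4, 3->7; deleted nodes 11; deleted edges (11,2,c); (11,4,c); (11,7,c); added nodes 19, 20, 21, 22, 23, 24, 25; added edges (22,2,c); (22,19,c); (22,21,c); (23,4,c); (23,19,c); (23,20,c); (24,7,c); (24,20,c); (24,21,c); (25,19,c); (25,20,c); (25,21,c); result: nodes: 1:vx, 2:vx, 3:vx, 4:vx, 7:vx, 12:vx, 13:vx, 14:vx, 15:tri, 16:tri, 17:tri, 18:tri, 19:vx, 20:vx, 21:vx, 22:tri, 23:tri, 24:tri, 25:tri edges: (15,3,c); (15,12,c); (15,14,c); (16,4,c); (16,12,c); (16,13,c); (17,7,c); (17,13,c); (17,14,c); (18,12,c); (18,13,c); (18,14,c); (22,2,c); (22,19,c); (22,21,c); (23,4,c); (23,19,c); (23,20,c); (24,7,c); (24,20,c); (24,21,c); (25,19,c); (25,20,c); (25,21,c)
final:
nodes: 1:vx, 2:vx, 3:vx, 4:vx, 7:vx, 12:vx, 13:vx, 14:vx, 15:tri, 16:tri, 17:tri, 18:tri, 19:vx, 20:vx, 21:vx, 22:tri, 23:tri, 24:tri, 25:tri
edges: (15,3,c); (15,12,c); (15,14,c); (16,4,c); (16,12,c); (16,13,c); (17,7,c); (17,13,c); (17,14,c); (18,12,c); (18,13,c); (18,14,c); (22,2,c); (22,19,c); (22,21,c); (23,4,c); (23,19,c); (23,20,c); (24,7,c); (24,20,c); (24,21,c); (25,19,c); (25,20,c); (25,21,c)


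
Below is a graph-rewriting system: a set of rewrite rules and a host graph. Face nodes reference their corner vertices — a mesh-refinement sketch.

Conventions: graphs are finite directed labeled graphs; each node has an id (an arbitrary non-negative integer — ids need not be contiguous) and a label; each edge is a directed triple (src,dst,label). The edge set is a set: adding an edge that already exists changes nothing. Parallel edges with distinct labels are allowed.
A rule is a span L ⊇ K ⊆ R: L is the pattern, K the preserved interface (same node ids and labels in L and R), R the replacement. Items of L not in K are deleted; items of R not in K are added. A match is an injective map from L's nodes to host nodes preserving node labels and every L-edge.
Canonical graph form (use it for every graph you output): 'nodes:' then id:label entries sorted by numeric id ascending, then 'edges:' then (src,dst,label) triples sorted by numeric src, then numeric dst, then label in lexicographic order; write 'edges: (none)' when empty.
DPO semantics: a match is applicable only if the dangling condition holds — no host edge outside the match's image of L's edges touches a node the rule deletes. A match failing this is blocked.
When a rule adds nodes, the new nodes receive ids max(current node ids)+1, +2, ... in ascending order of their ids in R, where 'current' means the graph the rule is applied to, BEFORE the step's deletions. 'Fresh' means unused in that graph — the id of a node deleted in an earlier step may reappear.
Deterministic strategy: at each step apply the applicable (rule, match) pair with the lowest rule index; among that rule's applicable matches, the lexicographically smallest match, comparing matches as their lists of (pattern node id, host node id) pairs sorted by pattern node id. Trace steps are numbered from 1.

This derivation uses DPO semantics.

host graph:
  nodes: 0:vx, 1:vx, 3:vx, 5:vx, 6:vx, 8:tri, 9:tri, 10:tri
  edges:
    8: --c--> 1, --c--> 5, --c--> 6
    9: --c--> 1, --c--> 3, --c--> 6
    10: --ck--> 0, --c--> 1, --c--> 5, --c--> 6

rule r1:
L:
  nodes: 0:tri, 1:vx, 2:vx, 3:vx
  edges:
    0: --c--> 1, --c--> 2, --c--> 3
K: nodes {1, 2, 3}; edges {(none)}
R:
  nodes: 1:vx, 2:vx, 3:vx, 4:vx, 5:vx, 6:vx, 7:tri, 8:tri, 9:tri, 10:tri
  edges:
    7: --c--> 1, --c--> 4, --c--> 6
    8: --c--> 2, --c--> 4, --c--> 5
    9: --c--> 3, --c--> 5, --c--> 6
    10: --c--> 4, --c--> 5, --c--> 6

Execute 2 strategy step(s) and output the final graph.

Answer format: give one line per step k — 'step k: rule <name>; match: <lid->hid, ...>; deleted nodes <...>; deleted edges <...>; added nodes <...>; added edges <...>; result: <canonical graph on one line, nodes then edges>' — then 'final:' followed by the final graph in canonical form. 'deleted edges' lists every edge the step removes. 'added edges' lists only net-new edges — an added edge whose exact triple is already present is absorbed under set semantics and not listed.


step 1: rule r1; match: 0->8, 1->1, 2->5, 3->6; deleted nodes 8; deleted edges (8,1,c); (8,5,c); (8,6,c); added nodes 11, 12, 13, 14, 15, 16, 17; added edges (14,1,c); (14,11,c); (14,13,c); (15,5,c); (15,11,c); (15,12,c); (16,6,c); (16,12,c); (16,13,c); (17,11,c); (17,12,c); (17,13,c); result: nodes: 0:vx, 1:vx, 3:vx, 5:vx, 6:vx, 9:tri, 10:tri, 11:vx, 12:vx, 13:vx, 14:tri, 15:tri, 16:tri, 17:tri edges: (9,1,c); (9,3,c); (9,6,c); (10,0,ck); (10,1,c); (10,5,c); (10,6,c); (14,1,c); (14,11,c); (14,13,c); (15,5,c); (15,11,c); (15,12,c); (16,6,c); (16,12,c); (16,13,c); (17,11,c); (17,12,c); (17,13,c)
step 2: rule r1; match: 0->9, 1->1, 2->3, 3->6; deleted nodes 9; deleted edges (9,1,c); (9,3,c); (9,6,c); added nodes 18, 19, 20, 21, 22, 23, 24; added edges (21,1,c); (21,18,c); (21,20,c); (22,3,c); (22,18,c); (22,19,c); (23,6,c); (23,19,c); (23,20,c); (24,18,c); (24,19,c); (24,20,c); result: nodes: 0:vx, 1:vx, 3:vx, 5:vx, 6:vx, 10:tri, 11:vx, 12:vx, 13:vx, 14:tri, 15:tri, 16:tri, 17:tri, 18:vx, 19:vx, 20:vx, 21:tri, 22:tri, 23:tri, 24:tri edges: (10,0,ck); (10,1,c); (10,5,c); (10,6,c); (14,1,c); (14,11,c); (14,13,c); (15,5,c); (15,11,c); (15,12,c); (16,6,c); (16,12,c); (16,13,c); (17,11,c); (17,12,c); (17,13,c); (21,1,c); (21,18,c); (21,20,c); (22,3,c); (22,18,c); (22,19,c); (23,6,c); (23,19,c); (23,20,c); (24,18,c); (24,19,c); (24,20,c)
final:
nodes: 0:vx, 1:vx, 3:vx, 5:vx, 6:vx, 10:tri, 11:vx, 12:vx, 13:vx, 14:tri, 15:tri, 16:tri, 17:tri, 18:vx, 19:vx, 20:vx, 21:tri, 22:tri, 23:tri, 24:tri
edges: (10,0,ck); (10,1,c); (10,5,c); (10,6,c); (14,1,c); (14,11,c); (14,13,c); (15,5,c); (15,11,c); (15,12,c); (16,6,c); (16,12,c); (16,13,c); (17,11,c); (17,12,c); (17,13,c); (21,1,c); (21,18,c); (21,20,c); (22,3,c); (22,18,c); (22,19,c); (23,6,c); (23,19,c); (23,20,c); (24,18,c); (24,19,c); (24,20,c)
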